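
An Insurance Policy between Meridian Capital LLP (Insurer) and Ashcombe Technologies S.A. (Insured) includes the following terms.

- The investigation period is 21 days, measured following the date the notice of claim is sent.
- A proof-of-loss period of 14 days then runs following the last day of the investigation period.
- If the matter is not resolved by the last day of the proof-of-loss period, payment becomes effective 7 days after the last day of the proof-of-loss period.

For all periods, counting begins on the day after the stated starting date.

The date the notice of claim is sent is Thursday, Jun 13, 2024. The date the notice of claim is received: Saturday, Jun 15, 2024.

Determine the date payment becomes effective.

The last day of the investigation period: Jun 13, 2024 + 21 days = Jul 4, 2024.
Adding 14 calendar days to Jul 4, 2024 gives Jul 18, 2024, which is the last day of the proof-of-loss period.
The date payment becomes effective: 7 calendar days after Jul 18, 2024 is Jul 25, 2024.

Jul 25, 2024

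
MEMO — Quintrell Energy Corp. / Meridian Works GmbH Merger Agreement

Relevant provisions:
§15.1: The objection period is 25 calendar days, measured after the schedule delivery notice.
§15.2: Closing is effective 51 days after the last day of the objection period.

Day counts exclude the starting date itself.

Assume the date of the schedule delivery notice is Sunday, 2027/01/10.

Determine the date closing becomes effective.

The last day of the objection period: 25 calendar days after 2027/01/10 is 2027/02/04.
The date closing becomes effective: 51 calendar days after 2027/02/04 is 2027/03/27.

2027/03/27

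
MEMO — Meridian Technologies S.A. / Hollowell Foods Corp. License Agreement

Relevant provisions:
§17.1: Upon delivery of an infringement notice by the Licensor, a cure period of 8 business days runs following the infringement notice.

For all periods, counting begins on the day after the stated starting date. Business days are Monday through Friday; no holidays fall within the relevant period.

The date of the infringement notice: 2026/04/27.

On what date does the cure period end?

From Monday, 2026/04/27, 8 business days (Apr 28, Apr 29, Apr 30, May 1, May 4, May 5, May 6, May 7, skipping weekends) brings us to Thursday, 2026/05/07, which is the last day of the cure period.

2026/05/07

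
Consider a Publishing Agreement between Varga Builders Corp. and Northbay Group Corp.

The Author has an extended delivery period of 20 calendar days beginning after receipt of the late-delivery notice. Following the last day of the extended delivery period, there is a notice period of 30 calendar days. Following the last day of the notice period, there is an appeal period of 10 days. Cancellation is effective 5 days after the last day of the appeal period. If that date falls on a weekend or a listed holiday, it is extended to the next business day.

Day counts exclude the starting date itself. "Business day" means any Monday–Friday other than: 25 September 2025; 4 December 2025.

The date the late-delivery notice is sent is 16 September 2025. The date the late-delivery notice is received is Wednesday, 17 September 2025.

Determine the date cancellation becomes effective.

21 November 2025

The last day of the extended delivery period: 20 calendar days after 17 September 2025 is 7 October 2025.
The last day of the notice period: 30 calendar days after 7 October 2025 is 6 November 2025.
The last day of the appeal period: 6 November 2025 + 10 days = 16 November 2025.
Adding 5 calendar days to 16 November 2025 gives 21 November 2025, which is the date cancellation becomes effective. 21 November 2025 is a Friday and is not a listed holiday, so no roll-forward applies.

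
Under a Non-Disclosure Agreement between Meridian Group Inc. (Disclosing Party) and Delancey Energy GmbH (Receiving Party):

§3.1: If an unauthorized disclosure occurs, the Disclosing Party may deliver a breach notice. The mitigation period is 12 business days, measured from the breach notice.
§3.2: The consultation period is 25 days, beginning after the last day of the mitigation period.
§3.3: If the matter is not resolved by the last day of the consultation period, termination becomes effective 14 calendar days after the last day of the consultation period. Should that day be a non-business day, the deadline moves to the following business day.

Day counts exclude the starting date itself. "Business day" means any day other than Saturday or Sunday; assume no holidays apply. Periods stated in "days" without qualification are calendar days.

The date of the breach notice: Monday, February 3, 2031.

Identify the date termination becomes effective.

March 31, 2031

The last day of the mitigation period: 12 business days after Monday, February 3, 2031, skipping weekends — Feb 4, Feb 5, Feb 6, Feb 7, …, Feb 17, Feb 18, Feb 19 — lands on Wednesday, February 19, 2031.
The last day of the consultation period: 25 calendar days after February 19, 2031 is March 16, 2031.
The date termination becomes effective: March 16, 2031 + 14 days = March 30, 2031. That falls on a Sunday, so it rolls to the next business day, Monday, March 31, 2031.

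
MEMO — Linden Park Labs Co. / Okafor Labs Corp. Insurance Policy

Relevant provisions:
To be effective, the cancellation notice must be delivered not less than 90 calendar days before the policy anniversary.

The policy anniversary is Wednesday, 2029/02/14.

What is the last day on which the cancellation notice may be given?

2028/11/16

Counting back 90 calendar days from 2029/02/14 gives 2028/11/16.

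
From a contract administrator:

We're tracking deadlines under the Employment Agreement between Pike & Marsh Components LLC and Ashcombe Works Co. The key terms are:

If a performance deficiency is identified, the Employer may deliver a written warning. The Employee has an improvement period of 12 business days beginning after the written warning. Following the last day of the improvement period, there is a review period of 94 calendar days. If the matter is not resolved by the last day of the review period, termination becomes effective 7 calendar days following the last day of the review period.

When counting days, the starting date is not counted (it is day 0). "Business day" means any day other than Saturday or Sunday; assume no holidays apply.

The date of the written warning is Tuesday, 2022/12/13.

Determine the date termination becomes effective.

2023/04/09

From Tuesday, 2022/12/13, 12 business days (Dec 14, Dec 15, Dec 16, Dec 19, …, Dec 27, Dec 28, Dec 29, skipping weekends) brings us to Thursday, 2022/12/29, which is the last day of the improvement period.
Adding 94 calendar days to 2022/12/29 gives 2023/04/02, which is the last day of the review period.
The date termination becomes effective: 7 calendar days after 2023/04/02 is 2023/04/09.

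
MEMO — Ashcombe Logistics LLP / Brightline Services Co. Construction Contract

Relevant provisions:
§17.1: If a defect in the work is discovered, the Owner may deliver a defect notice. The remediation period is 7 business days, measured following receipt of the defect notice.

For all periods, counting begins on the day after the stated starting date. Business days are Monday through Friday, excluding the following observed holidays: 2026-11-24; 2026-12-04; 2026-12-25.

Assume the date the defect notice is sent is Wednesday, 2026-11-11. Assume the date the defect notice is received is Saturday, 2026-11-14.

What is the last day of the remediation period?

2026-11-25

The last day of the remediation period: 7 business days after Saturday, 2026-11-14, skipping weekends and the listed holiday on Nov 24 — Nov 16, Nov 17, Nov 18, Nov 19, Nov 20, Nov 23, Nov 25 — lands on Wednesday, 2026-11-25.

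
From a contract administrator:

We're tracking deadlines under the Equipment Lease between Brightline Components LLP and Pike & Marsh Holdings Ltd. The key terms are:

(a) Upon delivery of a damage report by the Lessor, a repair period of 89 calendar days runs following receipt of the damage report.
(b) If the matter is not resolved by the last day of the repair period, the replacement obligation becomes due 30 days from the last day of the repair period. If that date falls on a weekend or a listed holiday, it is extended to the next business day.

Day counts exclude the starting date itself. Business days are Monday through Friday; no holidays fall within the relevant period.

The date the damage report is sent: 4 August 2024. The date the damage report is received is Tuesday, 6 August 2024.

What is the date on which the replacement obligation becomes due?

Adding 89 calendar days to 6 August 2024 gives 3 November 2024, which is the last day of the repair period.
The date on which the replacement obligation becomes due: 3 November 2024 + 30 days = 3 December 2024. 3 December 2024 is a Tuesday, so no roll-forward applies.

3 December 2024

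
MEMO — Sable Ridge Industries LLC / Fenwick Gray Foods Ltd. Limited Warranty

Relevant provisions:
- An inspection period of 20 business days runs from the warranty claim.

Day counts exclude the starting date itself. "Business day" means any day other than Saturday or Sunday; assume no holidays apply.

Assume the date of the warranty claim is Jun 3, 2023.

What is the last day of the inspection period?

Jun 30, 2023

The last day of the inspection period: counting 20 business days from Saturday, Jun 3, 2023 (Jun 5, Jun 6, Jun 7, Jun 8, …, Jun 28, Jun 29, Jun 30, skipping weekends) reaches Friday, Jun 30, 2023.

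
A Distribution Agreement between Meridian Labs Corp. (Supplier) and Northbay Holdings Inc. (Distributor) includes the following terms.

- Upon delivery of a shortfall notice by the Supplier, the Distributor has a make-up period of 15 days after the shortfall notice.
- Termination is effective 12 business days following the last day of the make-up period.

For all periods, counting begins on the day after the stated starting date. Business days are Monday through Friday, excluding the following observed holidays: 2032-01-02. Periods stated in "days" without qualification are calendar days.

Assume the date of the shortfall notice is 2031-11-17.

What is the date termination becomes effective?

2031-12-18

The last day of the make-up period: 15 calendar days after 2031-11-17 is 2031-12-02.
The date termination becomes effective: 12 business days after Tuesday, 2031-12-02, skipping weekends — Dec 3, Dec 4, Dec 5, Dec 8, …, Dec 16, Dec 17, Dec 18 — lands on Thursday, 2031-12-18.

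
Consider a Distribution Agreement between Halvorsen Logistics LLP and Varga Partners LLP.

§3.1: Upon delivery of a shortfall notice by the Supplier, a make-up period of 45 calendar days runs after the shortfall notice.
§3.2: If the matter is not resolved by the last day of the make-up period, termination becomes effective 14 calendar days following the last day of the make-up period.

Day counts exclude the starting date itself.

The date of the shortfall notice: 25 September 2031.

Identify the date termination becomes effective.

The last day of the make-up period: 25 September 2031 + 45 days = 9 November 2031.
The date termination becomes effective: 14 calendar days after 9 November 2031 is 23 November 2031.

23 November 2031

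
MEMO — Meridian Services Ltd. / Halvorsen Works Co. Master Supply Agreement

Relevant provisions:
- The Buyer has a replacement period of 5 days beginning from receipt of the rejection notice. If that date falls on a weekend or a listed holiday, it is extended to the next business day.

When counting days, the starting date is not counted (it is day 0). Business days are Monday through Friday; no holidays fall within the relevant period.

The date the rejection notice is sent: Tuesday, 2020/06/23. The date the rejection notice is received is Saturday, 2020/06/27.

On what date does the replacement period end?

2020/07/02

The last day of the replacement period: 2020/06/27 + 5 days = 2020/07/02. 2020/07/02 is a Thursday, so no roll-forward applies.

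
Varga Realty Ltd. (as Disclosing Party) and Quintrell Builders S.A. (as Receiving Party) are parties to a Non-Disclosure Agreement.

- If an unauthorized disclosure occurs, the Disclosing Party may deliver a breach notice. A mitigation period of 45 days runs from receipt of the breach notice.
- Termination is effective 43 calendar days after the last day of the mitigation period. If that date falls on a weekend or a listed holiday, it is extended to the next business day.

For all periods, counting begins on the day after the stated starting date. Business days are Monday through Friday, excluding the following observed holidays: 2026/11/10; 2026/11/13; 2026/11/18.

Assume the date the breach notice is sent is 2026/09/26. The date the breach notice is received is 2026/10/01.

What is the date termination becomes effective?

2026/12/28

Adding 45 calendar days to 2026/10/01 gives 2026/11/15, which is the last day of the mitigation period.
The date termination becomes effective: 2026/11/15 + 43 days = 2026/12/28. 2026/12/28 is a Monday and is not a listed holiday, so no roll-forward applies.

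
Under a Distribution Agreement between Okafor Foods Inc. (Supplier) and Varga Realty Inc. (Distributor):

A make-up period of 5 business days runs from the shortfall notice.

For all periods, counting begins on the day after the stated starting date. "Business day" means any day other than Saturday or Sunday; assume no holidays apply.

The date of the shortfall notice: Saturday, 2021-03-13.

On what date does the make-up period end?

2021-03-19

The last day of the make-up period: 5 business days after Saturday, 2021-03-13, skipping weekends — Mar 15, Mar 16, Mar 17, Mar 18, Mar 19 — lands on Friday, 2021-03-19.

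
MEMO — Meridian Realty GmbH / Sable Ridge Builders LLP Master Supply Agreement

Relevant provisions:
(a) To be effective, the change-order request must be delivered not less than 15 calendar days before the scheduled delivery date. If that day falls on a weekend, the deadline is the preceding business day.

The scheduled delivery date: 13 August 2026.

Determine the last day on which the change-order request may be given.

13 August 2026 minus 15 days is 29 July 2026. That is a Wednesday, so no adjustment is needed.

29 July 2026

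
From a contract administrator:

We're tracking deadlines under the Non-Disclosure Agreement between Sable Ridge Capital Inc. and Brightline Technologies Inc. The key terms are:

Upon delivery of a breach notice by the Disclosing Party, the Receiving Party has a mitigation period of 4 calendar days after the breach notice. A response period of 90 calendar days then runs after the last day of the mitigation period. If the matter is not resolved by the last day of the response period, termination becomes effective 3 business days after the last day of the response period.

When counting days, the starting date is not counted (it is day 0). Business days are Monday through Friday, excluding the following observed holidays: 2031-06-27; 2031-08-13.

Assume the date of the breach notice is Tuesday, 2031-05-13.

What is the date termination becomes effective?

2031-08-20

Adding 4 calendar days to 2031-05-13 gives 2031-05-17, which is the last day of the mitigation period.
The last day of the response period: 90 calendar days after 2031-05-17 is 2031-08-15.
The date termination becomes effective: 3 business days after Friday, 2031-08-15, skipping weekends — Aug 18, Aug 19, Aug 20 — lands on Wednesday, 2031-08-20.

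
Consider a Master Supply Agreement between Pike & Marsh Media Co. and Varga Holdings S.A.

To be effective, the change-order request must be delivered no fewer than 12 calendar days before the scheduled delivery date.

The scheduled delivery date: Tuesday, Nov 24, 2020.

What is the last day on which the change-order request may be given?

Nov 12, 2020

Counting back 12 calendar days from Nov 24, 2020 gives Nov 12, 2020.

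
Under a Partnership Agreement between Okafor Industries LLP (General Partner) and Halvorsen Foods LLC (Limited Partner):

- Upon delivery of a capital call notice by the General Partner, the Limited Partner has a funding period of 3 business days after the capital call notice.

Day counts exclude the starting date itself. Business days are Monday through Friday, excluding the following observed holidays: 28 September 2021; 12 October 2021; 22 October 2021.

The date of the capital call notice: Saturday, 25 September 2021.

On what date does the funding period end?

30 September 2021

The last day of the funding period: 3 business days after Saturday, 25 September 2021, skipping weekends and the listed holiday on Sep 28 — Sep 27, Sep 29, Sep 30 — lands on Thursday, 30 September 2021.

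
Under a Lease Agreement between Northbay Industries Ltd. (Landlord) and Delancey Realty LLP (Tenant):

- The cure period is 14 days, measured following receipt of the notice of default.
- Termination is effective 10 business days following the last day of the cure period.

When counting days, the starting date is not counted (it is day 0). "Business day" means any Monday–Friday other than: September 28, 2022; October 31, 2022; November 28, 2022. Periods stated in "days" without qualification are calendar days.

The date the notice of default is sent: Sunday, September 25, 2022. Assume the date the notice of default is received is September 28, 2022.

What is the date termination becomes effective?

October 26, 2022

The last day of the cure period: 14 calendar days after September 28, 2022 is October 12, 2022.
The date termination becomes effective: 10 business days after Wednesday, October 12, 2022, skipping weekends — Oct 13, Oct 14, Oct 17, Oct 18, Oct 19, Oct 20, Oct 21, Oct 24, Oct 25, Oct 26 — lands on Wednesday, October 26, 2022.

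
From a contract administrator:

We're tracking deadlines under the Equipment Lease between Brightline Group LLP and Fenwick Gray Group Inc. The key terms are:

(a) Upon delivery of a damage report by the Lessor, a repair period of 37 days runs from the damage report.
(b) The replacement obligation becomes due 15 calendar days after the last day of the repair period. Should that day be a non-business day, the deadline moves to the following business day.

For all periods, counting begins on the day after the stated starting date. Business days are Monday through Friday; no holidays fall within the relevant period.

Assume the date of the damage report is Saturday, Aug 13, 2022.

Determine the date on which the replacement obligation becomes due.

Oct 4, 2022

The last day of the repair period: Aug 13, 2022 + 37 days = Sep 19, 2022.
Adding 15 calendar days to Sep 19, 2022 gives Oct 4, 2022, which is the date on which the replacement obligation becomes due. Oct 4, 2022 is a Tuesday, so no roll-forward applies.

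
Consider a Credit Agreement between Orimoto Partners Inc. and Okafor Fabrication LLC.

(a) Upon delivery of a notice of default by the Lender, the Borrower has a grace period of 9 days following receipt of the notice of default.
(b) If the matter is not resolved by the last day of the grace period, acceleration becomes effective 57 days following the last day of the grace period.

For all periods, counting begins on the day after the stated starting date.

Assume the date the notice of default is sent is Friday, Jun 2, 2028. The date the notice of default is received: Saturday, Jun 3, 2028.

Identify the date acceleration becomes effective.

Aug 8, 2028

The last day of the grace period: 9 calendar days after Jun 3, 2028 is Jun 12, 2028.
The date acceleration becomes effective: Jun 12, 2028 + 57 days = Aug 8, 2028.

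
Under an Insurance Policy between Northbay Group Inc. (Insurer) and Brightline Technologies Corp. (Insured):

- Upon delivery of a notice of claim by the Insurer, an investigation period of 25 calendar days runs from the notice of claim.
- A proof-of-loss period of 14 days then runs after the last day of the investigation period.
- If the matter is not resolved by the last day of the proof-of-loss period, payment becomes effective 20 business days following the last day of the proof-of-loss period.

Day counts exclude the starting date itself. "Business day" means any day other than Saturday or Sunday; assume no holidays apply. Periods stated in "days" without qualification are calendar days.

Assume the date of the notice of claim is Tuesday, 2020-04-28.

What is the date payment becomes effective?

2020-07-03

The last day of the investigation period: 2020-04-28 + 25 days = 2020-05-23.
The last day of the proof-of-loss period: 14 calendar days after 2020-05-23 is 2020-06-06.
The date payment becomes effective: 20 business days after Saturday, 2020-06-06, skipping weekends — Jun 8, Jun 9, Jun 10, Jun 11, …, Jul 1, Jul 2, Jul 3 — lands on Friday, 2020-07-03.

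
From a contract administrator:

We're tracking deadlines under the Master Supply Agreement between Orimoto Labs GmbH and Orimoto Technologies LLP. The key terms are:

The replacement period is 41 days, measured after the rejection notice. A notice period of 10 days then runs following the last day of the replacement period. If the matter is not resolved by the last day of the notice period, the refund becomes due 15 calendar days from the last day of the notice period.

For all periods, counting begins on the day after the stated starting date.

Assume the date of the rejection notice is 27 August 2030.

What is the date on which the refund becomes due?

1 November 2030

The last day of the replacement period: 27 August 2030 + 41 days = 7 October 2030.
The last day of the notice period: 7 October 2030 + 10 days = 17 October 2030.
The date on which the refund becomes due: 17 October 2030 + 15 days = 1 November 2030.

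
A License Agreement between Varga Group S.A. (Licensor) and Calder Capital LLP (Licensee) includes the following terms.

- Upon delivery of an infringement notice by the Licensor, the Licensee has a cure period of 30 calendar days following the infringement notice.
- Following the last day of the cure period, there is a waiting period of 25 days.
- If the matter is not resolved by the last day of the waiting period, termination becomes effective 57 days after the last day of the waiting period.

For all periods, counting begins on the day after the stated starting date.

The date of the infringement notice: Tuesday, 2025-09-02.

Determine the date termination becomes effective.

The last day of the cure period: 30 calendar days after 2025-09-02 is 2025-10-02.
The last day of the waiting period: 25 calendar days after 2025-10-02 is 2025-10-27.
Adding 57 calendar days to 2025-10-27 gives 2025-12-23, which is the date termination becomes effective.

2025-12-23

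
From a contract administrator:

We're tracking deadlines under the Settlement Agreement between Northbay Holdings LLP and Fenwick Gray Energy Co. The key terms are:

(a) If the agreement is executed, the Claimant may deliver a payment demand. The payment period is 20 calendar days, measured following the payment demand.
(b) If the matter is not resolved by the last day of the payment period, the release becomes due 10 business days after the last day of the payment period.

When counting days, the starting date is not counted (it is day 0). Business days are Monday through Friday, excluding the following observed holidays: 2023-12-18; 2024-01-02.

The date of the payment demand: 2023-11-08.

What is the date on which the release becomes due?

Adding 20 calendar days to 2023-11-08 gives 2023-11-28, which is the last day of the payment period.
The date on which the release becomes due: counting 10 business days from Tuesday, 2023-11-28 (Nov 29, Nov 30, Dec 1, Dec 4, Dec 5, Dec 6, Dec 7, Dec 8, Dec 11, Dec 12, skipping weekends) reaches Tuesday, 2023-12-12.

2023-12-12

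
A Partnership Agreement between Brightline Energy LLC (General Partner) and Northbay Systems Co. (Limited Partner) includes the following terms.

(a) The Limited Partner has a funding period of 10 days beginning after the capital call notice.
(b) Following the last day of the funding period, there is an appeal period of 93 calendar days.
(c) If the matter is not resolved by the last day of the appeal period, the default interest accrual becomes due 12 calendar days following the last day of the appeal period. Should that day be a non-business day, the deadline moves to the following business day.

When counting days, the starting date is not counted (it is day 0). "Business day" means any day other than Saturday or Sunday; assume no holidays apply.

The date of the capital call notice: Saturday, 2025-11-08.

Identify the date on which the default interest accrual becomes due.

2026-03-03

The last day of the funding period: 2025-11-08 + 10 days = 2025-11-18.
The last day of the appeal period: 93 calendar days after 2025-11-18 is 2026-02-19.
The date on which the default interest accrual becomes due: 2026-02-19 + 12 days = 2026-03-03. 2026-03-03 is a Tuesday, so no roll-forward applies.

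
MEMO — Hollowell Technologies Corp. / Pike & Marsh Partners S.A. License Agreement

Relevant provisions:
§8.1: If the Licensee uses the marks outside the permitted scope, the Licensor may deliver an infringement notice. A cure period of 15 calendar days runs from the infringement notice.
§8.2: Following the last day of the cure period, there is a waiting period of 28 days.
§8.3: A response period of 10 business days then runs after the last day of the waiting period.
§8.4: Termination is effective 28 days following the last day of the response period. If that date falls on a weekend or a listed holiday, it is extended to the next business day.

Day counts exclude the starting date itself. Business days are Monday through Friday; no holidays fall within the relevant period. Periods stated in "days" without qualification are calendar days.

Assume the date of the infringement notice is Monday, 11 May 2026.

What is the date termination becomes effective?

The last day of the cure period: 11 May 2026 + 15 days = 26 May 2026.
The last day of the waiting period: 26 May 2026 + 28 days = 23 June 2026.
The last day of the response period: 10 business days after Tuesday, 23 June 2026, skipping weekends — Jun 24, Jun 25, Jun 26, Jun 29, Jun 30, Jul 1, Jul 2, Jul 3, Jul 6, Jul 7 — lands on Tuesday, 7 July 2026.
The date termination becomes effective: 28 calendar days after 7 July 2026 is 4 August 2026. 4 August 2026 is a Tuesday, so no roll-forward applies.

4 August 2026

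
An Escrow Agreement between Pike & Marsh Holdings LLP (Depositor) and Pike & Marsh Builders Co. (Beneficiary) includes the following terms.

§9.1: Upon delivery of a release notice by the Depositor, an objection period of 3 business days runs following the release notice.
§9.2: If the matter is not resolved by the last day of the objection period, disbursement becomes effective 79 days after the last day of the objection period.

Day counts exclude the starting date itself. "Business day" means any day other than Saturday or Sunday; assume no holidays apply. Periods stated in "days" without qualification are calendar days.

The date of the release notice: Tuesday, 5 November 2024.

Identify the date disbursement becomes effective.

From Tuesday, 5 November 2024, 3 business days (Nov 6, Nov 7, Nov 8, skipping weekends) brings us to Friday, 8 November 2024, which is the last day of the objection period.
The date disbursement becomes effective: 8 November 2024 + 79 days = 26 January 2025.

26 January 2025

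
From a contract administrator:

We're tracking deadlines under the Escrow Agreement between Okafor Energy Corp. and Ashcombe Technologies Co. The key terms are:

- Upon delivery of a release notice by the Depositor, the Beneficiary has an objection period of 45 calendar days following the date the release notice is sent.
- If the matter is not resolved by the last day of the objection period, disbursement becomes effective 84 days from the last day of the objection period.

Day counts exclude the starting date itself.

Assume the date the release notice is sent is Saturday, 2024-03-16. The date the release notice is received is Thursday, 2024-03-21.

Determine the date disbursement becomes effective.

The last day of the objection period: 45 calendar days after 2024-03-16 is 2024-04-30.
The date disbursement becomes effective: 2024-04-30 + 84 days = 2024-07-23.

2024-07-23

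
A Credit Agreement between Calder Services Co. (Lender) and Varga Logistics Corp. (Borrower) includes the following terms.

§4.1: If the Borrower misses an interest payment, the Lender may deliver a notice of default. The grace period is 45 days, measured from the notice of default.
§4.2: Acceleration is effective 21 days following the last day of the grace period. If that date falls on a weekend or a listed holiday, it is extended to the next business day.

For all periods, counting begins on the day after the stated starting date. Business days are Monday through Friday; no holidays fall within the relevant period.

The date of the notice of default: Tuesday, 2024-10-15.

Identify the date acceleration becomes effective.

Adding 45 calendar days to 2024-10-15 gives 2024-11-29, which is the last day of the grace period.
Adding 21 calendar days to 2024-11-29 gives 2024-12-20, which is the date acceleration becomes effective. 2024-12-20 is a Friday, so no roll-forward applies.

2024-12-20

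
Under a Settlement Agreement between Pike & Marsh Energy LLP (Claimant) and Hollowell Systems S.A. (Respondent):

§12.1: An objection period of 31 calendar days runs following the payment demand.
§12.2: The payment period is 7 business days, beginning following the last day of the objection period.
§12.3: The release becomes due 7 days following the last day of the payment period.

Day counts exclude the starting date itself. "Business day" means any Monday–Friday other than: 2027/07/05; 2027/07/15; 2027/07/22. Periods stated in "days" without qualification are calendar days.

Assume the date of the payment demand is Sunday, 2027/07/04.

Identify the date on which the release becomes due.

2027/08/20

The last day of the objection period: 31 calendar days after 2027/07/04 is 2027/08/04.
From Wednesday, 2027/08/04, 7 business days (Aug 5, Aug 6, Aug 9, Aug 10, Aug 11, Aug 12, Aug 13, skipping weekends) brings us to Friday, 2027/08/13, which is the last day of the payment period.
The date on which the release becomes due: 2027/08/13 + 7 days = 2027/08/20.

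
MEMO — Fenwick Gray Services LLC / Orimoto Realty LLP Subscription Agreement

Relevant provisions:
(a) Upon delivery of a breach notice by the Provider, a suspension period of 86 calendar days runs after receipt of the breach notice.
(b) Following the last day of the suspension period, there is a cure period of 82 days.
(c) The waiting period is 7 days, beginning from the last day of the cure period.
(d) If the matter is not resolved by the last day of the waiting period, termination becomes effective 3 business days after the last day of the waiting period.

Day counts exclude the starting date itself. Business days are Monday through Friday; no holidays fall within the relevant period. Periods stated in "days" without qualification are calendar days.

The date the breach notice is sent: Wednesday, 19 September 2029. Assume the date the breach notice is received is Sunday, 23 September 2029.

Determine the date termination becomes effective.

20 March 2030

Adding 86 calendar days to 23 September 2029 gives 18 December 2029, which is the last day of the suspension period.
Adding 82 calendar days to 18 December 2029 gives 10 March 2030, which is the last day of the cure period.
The last day of the waiting period: 7 calendar days after 10 March 2030 is 17 March 2030.
From Sunday, 17 March 2030, 3 business days (Mar 18, Mar 19, Mar 20, skipping weekends) brings us to Wednesday, 20 March 2030, which is the date termination becomes effective.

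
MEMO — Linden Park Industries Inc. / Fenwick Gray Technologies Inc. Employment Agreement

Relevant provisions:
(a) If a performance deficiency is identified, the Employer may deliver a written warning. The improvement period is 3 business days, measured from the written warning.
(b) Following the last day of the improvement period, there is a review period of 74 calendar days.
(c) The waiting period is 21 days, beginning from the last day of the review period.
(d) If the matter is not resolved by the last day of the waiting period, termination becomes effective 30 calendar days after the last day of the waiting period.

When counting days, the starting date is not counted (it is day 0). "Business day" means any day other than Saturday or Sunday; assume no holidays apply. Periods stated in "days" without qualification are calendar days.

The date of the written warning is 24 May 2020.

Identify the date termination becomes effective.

29 September 2020

From Sunday, 24 May 2020, 3 business days (May 25, May 26, May 27, skipping weekends) brings us to Wednesday, 27 May 2020, which is the last day of the improvement period.
The last day of the review period: 74 calendar days after 27 May 2020 is 9 August 2020.
The last day of the waiting period: 9 August 2020 + 21 days = 30 August 2020.
The date termination becomes effective: 30 calendar days after 30 August 2020 is 29 September 2020.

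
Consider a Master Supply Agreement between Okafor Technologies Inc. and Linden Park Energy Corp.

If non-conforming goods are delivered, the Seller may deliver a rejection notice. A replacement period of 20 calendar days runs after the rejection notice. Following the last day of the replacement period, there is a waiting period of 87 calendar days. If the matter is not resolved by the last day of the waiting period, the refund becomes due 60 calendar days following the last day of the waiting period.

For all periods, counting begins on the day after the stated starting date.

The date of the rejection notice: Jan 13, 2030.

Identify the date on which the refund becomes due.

The last day of the replacement period: 20 calendar days after Jan 13, 2030 is Feb 2, 2030.
The last day of the waiting period: Feb 2, 2030 + 87 days = Apr 30, 2030.
The date on which the refund becomes due: 60 calendar days after Apr 30, 2030 is Jun 29, 2030.

Jun 29, 2030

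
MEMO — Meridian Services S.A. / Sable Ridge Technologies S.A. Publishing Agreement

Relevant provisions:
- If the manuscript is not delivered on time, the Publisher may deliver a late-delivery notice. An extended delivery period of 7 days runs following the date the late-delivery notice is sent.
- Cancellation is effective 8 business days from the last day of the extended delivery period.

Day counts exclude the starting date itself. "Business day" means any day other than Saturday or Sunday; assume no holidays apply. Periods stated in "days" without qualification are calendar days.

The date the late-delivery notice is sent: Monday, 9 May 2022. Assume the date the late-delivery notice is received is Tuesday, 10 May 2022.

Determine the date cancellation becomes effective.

The last day of the extended delivery period: 7 calendar days after 9 May 2022 is 16 May 2022.
The date cancellation becomes effective: counting 8 business days from Monday, 16 May 2022 (May 17, May 18, May 19, May 20, May 23, May 24, May 25, May 26, skipping weekends) reaches Thursday, 26 May 2022.

26 May 2022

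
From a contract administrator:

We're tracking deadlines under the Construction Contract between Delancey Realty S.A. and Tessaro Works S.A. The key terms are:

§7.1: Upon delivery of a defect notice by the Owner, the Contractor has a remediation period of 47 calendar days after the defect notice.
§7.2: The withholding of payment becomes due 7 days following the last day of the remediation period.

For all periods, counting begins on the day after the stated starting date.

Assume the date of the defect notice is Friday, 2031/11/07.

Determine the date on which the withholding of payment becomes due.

Adding 47 calendar days to 2031/11/07 gives 2031/12/24, which is the last day of the remediation period.
Adding 7 calendar days to 2031/12/24 gives 2031/12/31, which is the date on which the withholding of payment becomes due.

2031/12/31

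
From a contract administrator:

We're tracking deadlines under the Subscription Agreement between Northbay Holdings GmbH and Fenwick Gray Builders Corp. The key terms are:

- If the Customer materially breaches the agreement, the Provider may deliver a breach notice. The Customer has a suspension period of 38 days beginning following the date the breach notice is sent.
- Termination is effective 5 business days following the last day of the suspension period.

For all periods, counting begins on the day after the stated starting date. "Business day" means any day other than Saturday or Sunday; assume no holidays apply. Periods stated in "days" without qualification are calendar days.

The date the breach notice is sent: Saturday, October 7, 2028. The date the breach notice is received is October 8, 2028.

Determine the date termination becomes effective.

The last day of the suspension period: October 7, 2028 + 38 days = November 14, 2028.
The date termination becomes effective: 5 business days after Tuesday, November 14, 2028, skipping weekends — Nov 15, Nov 16, Nov 17, Nov 20, Nov 21 — lands on Tuesday, November 21, 2028.

November 21, 2028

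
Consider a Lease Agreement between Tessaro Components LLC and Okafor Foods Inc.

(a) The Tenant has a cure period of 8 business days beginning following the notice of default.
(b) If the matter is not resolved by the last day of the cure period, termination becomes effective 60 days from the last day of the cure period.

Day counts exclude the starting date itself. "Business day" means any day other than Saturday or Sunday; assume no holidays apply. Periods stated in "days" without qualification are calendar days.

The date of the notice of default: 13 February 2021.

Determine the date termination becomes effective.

The last day of the cure period: 8 business days after Saturday, 13 February 2021, skipping weekends — Feb 15, Feb 16, Feb 17, Feb 18, Feb 19, Feb 22, Feb 23, Feb 24 — lands on Wednesday, 24 February 2021.
The date termination becomes effective: 24 February 2021 + 60 days = 25 April 2021.

25 April 2021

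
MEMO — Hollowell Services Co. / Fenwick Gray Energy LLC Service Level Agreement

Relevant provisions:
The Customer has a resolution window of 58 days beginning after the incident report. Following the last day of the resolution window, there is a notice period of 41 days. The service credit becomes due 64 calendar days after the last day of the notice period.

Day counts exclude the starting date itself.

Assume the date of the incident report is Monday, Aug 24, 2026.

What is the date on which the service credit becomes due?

The last day of the resolution window: Aug 24, 2026 + 58 days = Oct 21, 2026.
Adding 41 calendar days to Oct 21, 2026 gives Dec 1, 2026, which is the last day of the notice period.
The date on which the service credit becomes due: Dec 1, 2026 + 64 days = Feb 3, 2027.

Feb 3, 2027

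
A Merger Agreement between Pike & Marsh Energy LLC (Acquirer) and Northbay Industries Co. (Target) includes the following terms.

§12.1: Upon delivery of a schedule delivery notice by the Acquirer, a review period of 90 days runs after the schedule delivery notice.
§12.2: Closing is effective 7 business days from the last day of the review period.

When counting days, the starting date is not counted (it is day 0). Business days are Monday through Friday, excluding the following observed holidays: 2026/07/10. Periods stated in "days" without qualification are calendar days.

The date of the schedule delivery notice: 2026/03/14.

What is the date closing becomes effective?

The last day of the review period: 90 calendar days after 2026/03/14 is 2026/06/12.
The date closing becomes effective: counting 7 business days from Friday, 2026/06/12 (Jun 15, Jun 16, Jun 17, Jun 18, Jun 19, Jun 22, Jun 23, skipping weekends) reaches Tuesday, 2026/06/23.

2026/06/23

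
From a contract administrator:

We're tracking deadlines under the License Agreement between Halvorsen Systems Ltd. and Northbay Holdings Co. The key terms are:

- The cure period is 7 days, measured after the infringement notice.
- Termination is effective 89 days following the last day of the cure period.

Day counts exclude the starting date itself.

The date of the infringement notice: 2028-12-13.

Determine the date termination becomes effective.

2029-03-19

Adding 7 calendar days to 2028-12-13 gives 2028-12-20, which is the last day of the cure period.
The date termination becomes effective: 2028-12-20 + 89 days = 2029-03-19.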